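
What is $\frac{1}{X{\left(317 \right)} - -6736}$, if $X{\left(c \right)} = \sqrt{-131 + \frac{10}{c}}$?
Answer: $\frac{2135312}{14383503149} - \frac{3 i \sqrt{1462321}}{14383503149} \approx 0.00014846 - 2.5222 \cdot 10^{-7} i$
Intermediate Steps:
$\frac{1}{X{\left(317 \right)} - -6736} = \frac{1}{\sqrt{-131 + \frac{10}{317}} - -6736} = \frac{1}{\sqrt{-131 + 10 \cdot \frac{1}{317}} + 6736} = \frac{1}{\sqrt{-131 + \frac{10}{317}} + 6736} = \frac{1}{\sqrt{- \frac{41517}{317}} + 6736} = \frac{1}{\frac{3 i \sqrt{1462321}}{317} + 6736} = \frac{1}{6736 + \frac{3 i \sqrt{1462321}}{317}}$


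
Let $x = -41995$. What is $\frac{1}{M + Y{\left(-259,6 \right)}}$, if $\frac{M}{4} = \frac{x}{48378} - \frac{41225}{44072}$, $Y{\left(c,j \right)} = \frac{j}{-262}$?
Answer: $- \frac{34913386662}{252659271401} \approx -0.13818$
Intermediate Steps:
$Y{\left(c,j \right)} = - \frac{j}{262}$ ($Y{\left(c,j \right)} = j \left(- \frac{1}{262}\right) = - \frac{j}{262}$)
$M = - \frac{1922593345}{266514402}$ ($M = 4 \left(- \frac{41995}{48378} - \frac{41225}{44072}\right) = 4 \left(- \frac{1922593345}{1066057608}\right) = - \frac{1922593345}{266514402} \approx -7.2138$)
$\frac{1}{M + Y{\left(-259,6 \right)}} = \frac{1}{- \frac{1922593345}{266514402} - \frac{3}{131}} = \frac{1}{- \frac{252659271401}{34913386662}} = - \frac{34913386662}{252659271401}$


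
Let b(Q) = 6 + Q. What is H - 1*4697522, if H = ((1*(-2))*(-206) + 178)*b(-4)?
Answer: -4696342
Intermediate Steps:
H = 1180 (H = ((1*(-2))*(-206) + 178)*(6 - 4) = (-2*(-206) + 178)*2 = (412 + 178)*2 = 590*2 = 1180)
H - 1*4697522 = 1180 - 1*4697522 = 1180 - 4697522 = -4696342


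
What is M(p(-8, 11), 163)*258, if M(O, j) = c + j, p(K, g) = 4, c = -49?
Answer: 29412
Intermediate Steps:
M(O, j) = -49 + j
M(p(-8, 11), 163)*258 = (-49 + 163)*258 = 114*258 = 29412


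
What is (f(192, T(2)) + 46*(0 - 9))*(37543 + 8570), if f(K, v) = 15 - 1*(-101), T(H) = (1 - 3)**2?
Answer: -13741674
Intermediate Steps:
T(H) = 4 (T(H) = (-2)**2 = 4)
f(K, v) = 116 (f(K, v) = 15 + 101 = 116)
(f(192, T(2)) + 46*(0 - 9))*(37543 + 8570) = (116 + 46*(0 - 9))*(37543 + 8570) = (116 + 46*(-9))*46113 = (116 - 414)*46113 = -298*46113 = -13741674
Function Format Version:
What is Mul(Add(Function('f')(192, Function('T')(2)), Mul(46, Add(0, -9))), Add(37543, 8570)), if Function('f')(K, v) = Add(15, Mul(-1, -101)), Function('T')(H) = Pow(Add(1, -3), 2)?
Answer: -13741674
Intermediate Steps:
Function('T')(H) = 4 (Function('T')(H) = Pow(-2, 2) = 4)
Function('f')(K, v) = 116 (Function('f')(K, v) = Add(15, 101) = 116)
Mul(Add(Function('f')(192, Function('T')(2)), Mul(46, Add(0, -9))), Add(37543, 8570)) = Mul(Add(116, Mul(46, Add(0, -9))), Add(37543, 8570)) = Mul(Add(116, Mul(46, -9)), 46113) = Mul(Add(116, -414), 46113) = Mul(-298, 46113) = -13741674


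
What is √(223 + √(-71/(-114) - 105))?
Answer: √(2898108 + 114*I*√1356486)/114 ≈ 14.937 + 0.34198*I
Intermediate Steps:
√(223 + √(-71/(-114) - 105)) = √(223 + √(-71*(-1/114) - 105)) = √(223 + √(71/114 - 105)) = √(223 + √(-11899/114)) = √(223 + I*√1356486/114)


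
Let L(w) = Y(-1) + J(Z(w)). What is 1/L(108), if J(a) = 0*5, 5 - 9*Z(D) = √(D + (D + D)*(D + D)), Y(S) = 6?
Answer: ⅙ ≈ 0.16667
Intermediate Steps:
Z(D) = 5/9 - √(D + 4*D²)/9 (Z(D) = 5/9 - √(D + (D + D)*(D + D))/9 = 5/9 - √(D + (2*D)*(2*D))/9 = 5/9 - √(D + 4*D²)/9)
J(a) = 0
L(w) = 6 (L(w) = 6 + 0 = 6)
1/L(108) = 1/6 = ⅙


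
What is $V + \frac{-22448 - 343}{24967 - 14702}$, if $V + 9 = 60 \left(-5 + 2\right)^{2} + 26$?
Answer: $\frac{5694814}{10265} \approx 554.78$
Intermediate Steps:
$V = 557$ ($V = -9 + \left(60 \left(-5 + 2\right)^{2} + 26\right) = -9 + \left(60 \left(-3\right)^{2} + 26\right) = -9 + \left(60 \cdot 9 + 26\right) = -9 + \left(540 + 26\right) = -9 + 566 = 557$)
$V + \frac{-22448 - 343}{24967 - 14702} = 557 + \frac{-22448 - 343}{24967 - 14702} = 557 - \frac{22791}{10265} = \frac{5694814}{10265}$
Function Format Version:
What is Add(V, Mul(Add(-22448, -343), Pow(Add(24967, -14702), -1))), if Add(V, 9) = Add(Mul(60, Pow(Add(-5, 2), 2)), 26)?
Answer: Rational(5694814, 10265) ≈ 554.78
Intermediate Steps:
V = 557 (V = Add(-9, Add(Mul(60, Pow(Add(-5, 2), 2)), 26)) = Add(-9, Add(Mul(60, Pow(-3, 2)), 26)) = Add(-9, Add(Mul(60, 9), 26)) = Add(-9, Add(540, 26)) = Add(-9, 566) = 557)
Add(V, Mul(Add(-22448, -343), Pow(Add(24967, -14702), -1))) = Add(557, Mul(Add(-22448, -343), Pow(Add(24967, -14702), -1))) = Add(557, Mul(-22791, Pow(10265, -1))) = Add(557, Mul(-22791, Rational(1, 10265))) = Add(557, Rational(-22791, 10265)) = Rational(5694814, 10265)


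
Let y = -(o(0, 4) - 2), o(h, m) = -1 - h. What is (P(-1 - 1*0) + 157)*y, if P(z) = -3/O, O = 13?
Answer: 6114/13 ≈ 470.31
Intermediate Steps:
P(z) = -3/13
y = 3 (y = -((-1 - 1*0) - 2) = -((-1 + 0) - 2) = -(-1 - 2) = -(-3) = -1*(-3) = 3)
(P(-1 - 1*0) + 157)*y = (-3/13 + 157)*3 = (2038/13)*3 = 6114/13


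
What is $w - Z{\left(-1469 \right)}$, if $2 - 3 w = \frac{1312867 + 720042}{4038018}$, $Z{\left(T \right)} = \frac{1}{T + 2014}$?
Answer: $\frac{3281390161}{6602159430} \approx 0.49702$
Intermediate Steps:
$Z{\left(T \right)} = \frac{1}{2014 + T}$
$w = \frac{6043127}{12114054}$ ($w = \frac{2}{3} - \frac{\left(1312867 + 720042\right) \frac{1}{4038018}}{3} = \frac{2}{3} - \frac{2032909 \cdot \frac{1}{4038018}}{3} = \frac{2}{3} - \frac{2032909}{12114054} = \frac{6043127}{12114054} \approx 0.49885$)
$w - Z{\left(-1469 \right)} = \frac{6043127}{12114054} - \frac{1}{2014 - 1469} = \frac{6043127}{12114054} - \frac{1}{545} = \frac{3281390161}{6602159430}$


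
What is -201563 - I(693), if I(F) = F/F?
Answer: -201564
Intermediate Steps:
I(F) = 1
-201563 - I(693) = -201563 - 1*1 = -201563 - 1 = -201564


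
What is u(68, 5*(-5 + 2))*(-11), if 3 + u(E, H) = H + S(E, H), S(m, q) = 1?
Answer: 187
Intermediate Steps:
u(E, H) = -2 + H (u(E, H) = -3 + (H + 1) = -3 + (1 + H) = -2 + H)
u(68, 5*(-5 + 2))*(-11) = (-2 + 5*(-5 + 2))*(-11) = (-2 + 5*(-3))*(-11) = (-2 - 15)*(-11) = -17*(-11) = 187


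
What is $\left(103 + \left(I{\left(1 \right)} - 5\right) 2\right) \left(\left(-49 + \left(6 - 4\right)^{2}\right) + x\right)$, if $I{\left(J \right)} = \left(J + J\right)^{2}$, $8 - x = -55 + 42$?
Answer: $-2424$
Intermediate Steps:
$x = 21$ ($x = 8 - \left(-55 + 42\right) = 8 - -13 = 8 + 13 = 21$)
$I{\left(J \right)} = 4 J^{2}$ ($I{\left(J \right)} = \left(2 J\right)^{2} = 4 J^{2}$)
$\left(103 + \left(I{\left(1 \right)} - 5\right) 2\right) \left(\left(-49 + \left(6 - 4\right)^{2}\right) + x\right) = \left(103 + \left(4 \cdot 1^{2} - 5\right) 2\right) \left(\left(-49 + \left(6 - 4\right)^{2}\right) + 21\right) = \left(103 + \left(4 \cdot 1 - 5\right) 2\right) \left(\left(-49 + 2^{2}\right) + 21\right) = \left(103 + \left(4 - 5\right) 2\right) \left(\left(-49 + 4\right) + 21\right) = \left(103 - 2\right) \left(-45 + 21\right) = \left(103 - 2\right) \left(-24\right) = 101 \left(-24\right) = -2424$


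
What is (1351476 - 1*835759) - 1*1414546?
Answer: -898829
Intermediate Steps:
(1351476 - 1*835759) - 1*1414546 = (1351476 - 835759) - 1414546 = 515717 - 1414546 = -898829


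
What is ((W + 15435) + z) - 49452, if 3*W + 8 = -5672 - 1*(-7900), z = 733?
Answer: -32544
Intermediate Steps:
W = 740 (W = -8/3 + (-5672 - 1*(-7900))/3 = -8/3 + (-5672 + 7900)/3 = -8/3 + (⅓)*2228 = -8/3 + 2228/3 = 740)
((W + 15435) + z) - 49452 = ((740 + 15435) + 733) - 49452 = (16175 + 733) - 49452 = 16908 - 49452 = -32544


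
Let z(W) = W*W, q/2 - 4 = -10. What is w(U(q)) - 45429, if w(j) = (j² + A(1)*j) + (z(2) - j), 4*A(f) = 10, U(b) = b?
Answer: -45299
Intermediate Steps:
q = -12 (q = 8 + 2*(-10) = 8 - 20 = -12)
z(W) = W²
A(f) = 5/2 (A(f) = (¼)*10 = 5/2)
w(j) = 4 + j² + 3*j/2 (w(j) = (j² + 5*j/2) + (2² - j) = (j² + 5*j/2) + (4 - j) = 4 + j² + 3*j/2)
w(U(q)) - 45429 = (4 + (-12)² + (3/2)*(-12)) - 45429 = (4 + 144 - 18) - 45429 = 130 - 45429 = -45299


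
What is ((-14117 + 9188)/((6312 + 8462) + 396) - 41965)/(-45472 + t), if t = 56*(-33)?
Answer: 636613979/717844400 ≈ 0.88684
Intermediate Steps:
t = -1848
((-14117 + 9188)/((6312 + 8462) + 396) - 41965)/(-45472 + t) = ((-14117 + 9188)/((6312 + 8462) + 396) - 41965)/(-45472 - 1848) = (-4929/(14774 + 396) - 41965)/(-47320) = (-4929/15170 - 41965)*(-1/47320) = -636613979/15170*(-1/47320) = 636613979/717844400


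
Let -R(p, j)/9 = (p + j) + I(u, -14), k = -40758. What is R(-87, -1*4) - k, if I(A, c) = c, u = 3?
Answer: 41703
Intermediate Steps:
R(p, j) = 126 - 9*j - 9*p (R(p, j) = -9*((p + j) - 14) = -9*((j + p) - 14) = -9*(-14 + j + p) = 126 - 9*j - 9*p)
R(-87, -1*4) - k = (126 - (-9)*4 - 9*(-87)) - 1*(-40758) = (126 - 9*(-4) + 783) + 40758 = (126 + 36 + 783) + 40758 = 945 + 40758 = 41703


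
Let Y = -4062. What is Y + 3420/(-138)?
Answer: -93996/23 ≈ -4086.8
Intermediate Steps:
Y + 3420/(-138) = -4062 + 3420/(-138) = -4062 + 3420*(-1/138) = -4062 - 570/23 = -93996/23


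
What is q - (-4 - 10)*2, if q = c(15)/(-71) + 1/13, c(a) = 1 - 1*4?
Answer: 25954/923 ≈ 28.119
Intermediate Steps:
c(a) = -3 (c(a) = 1 - 4 = -3)
q = 110/923 (q = -3/(-71) + 1/13 = -3*(-1/71) + 1*(1/13) = 3/71 + 1/13 = 110/923 ≈ 0.11918)
q - (-4 - 10)*2 = 110/923 - (-4 - 10)*2 = 110/923 - (-14)*2 = 110/923 - 1*(-28) = 110/923 + 28 = 25954/923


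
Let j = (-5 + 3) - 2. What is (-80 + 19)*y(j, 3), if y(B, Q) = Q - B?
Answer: -427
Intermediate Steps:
j = -4 (j = -2 - 2 = -4)
(-80 + 19)*y(j, 3) = (-80 + 19)*(3 - 1*(-4)) = -61*(3 + 4) = -61*7 = -427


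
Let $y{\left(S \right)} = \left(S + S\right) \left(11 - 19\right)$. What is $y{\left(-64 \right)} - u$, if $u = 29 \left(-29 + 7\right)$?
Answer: $1662$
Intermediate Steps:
$y{\left(S \right)} = - 16 S$ ($y{\left(S \right)} = 2 S \left(-8\right) = - 16 S$)
$u = -638$ ($u = 29 \left(-22\right) = -638$)
$y{\left(-64 \right)} - u = \left(-16\right) \left(-64\right) - -638 = 1024 + 638 = 1662$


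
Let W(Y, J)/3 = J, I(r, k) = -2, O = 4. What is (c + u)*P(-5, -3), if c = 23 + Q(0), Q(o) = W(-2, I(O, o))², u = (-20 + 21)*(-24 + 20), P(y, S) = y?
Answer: -275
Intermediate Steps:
u = -4 (u = 1*(-4) = -4)
W(Y, J) = 3*J
Q(o) = 36 (Q(o) = (3*(-2))² = (-6)² = 36)
c = 59 (c = 23 + 36 = 59)
(c + u)*P(-5, -3) = (59 - 4)*(-5) = 55*(-5) = -275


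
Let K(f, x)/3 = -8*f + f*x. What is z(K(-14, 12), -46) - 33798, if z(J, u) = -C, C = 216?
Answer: -34014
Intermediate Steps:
K(f, x) = -24*f + 3*f*x (K(f, x) = 3*(-8*f + f*x) = -24*f + 3*f*x)
z(J, u) = -216 (z(J, u) = -1*216 = -216)
z(K(-14, 12), -46) - 33798 = -216 - 33798 = -34014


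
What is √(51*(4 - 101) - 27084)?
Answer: 3*I*√3559 ≈ 178.97*I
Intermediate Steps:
√(51*(4 - 101) - 27084) = √(51*(-97) - 27084) = √(-4947 - 27084) = √(-32031) = 3*I*√3559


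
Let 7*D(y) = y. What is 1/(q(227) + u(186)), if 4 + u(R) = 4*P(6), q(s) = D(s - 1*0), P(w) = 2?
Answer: 7/255 ≈ 0.027451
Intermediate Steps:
D(y) = y/7
q(s) = s/7 (q(s) = (s - 1*0)/7 = (s + 0)/7 = s/7)
u(R) = 4 (u(R) = -4 + 4*2 = -4 + 8 = 4)
1/(q(227) + u(186)) = 1/((⅐)*227 + 4) = 1/(227/7 + 4) = 1/(255/7) = 7/255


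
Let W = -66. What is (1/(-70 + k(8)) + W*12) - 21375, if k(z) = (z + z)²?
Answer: -4123061/186 ≈ -22167.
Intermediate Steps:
k(z) = 4*z² (k(z) = (2*z)² = 4*z²)
(1/(-70 + k(8)) + W*12) - 21375 = (1/(-70 + 4*8²) - 66*12) - 21375 = (1/(-70 + 4*64) - 792) - 21375 = (1/(-70 + 256) - 792) - 21375 = (1/186 - 792) - 21375 = -147311/186 - 21375 = -4123061/186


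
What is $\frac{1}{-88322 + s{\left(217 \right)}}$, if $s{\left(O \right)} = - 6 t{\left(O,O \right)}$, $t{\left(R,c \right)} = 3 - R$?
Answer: $- \frac{1}{87038} \approx -1.1489 \cdot 10^{-5}$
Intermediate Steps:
$s{\left(O \right)} = -18 + 6 O$ ($s{\left(O \right)} = - 6 \left(3 - O\right) = -18 + 6 O$)
$\frac{1}{-88322 + s{\left(217 \right)}} = \frac{1}{-88322 + \left(-18 + 6 \cdot 217\right)} = \frac{1}{-88322 + \left(-18 + 1302\right)} = \frac{1}{-88322 + 1284} = \frac{1}{-87038} = - \frac{1}{87038}$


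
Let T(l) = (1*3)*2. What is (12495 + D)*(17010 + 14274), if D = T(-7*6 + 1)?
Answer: 391081284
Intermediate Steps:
T(l) = 6 (T(l) = 3*2 = 6)
D = 6
(12495 + D)*(17010 + 14274) = (12495 + 6)*(17010 + 14274) = 12501*31284 = 391081284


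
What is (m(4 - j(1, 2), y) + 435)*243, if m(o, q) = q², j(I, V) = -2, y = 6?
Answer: 114453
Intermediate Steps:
(m(4 - j(1, 2), y) + 435)*243 = (6² + 435)*243 = (36 + 435)*243 = 471*243 = 114453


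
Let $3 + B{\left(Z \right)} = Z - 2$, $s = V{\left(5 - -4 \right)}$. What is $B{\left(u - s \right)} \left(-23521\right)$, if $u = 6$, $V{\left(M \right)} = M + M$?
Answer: $399857$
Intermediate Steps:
$V{\left(M \right)} = 2 M$
$s = 18$ ($s = 2 \left(5 - -4\right) = 2 \left(5 + 4\right) = 2 \cdot 9 = 18$)
$B{\left(Z \right)} = -5 + Z$ ($B{\left(Z \right)} = -3 + \left(Z - 2\right) = -3 + \left(-2 + Z\right) = -5 + Z$)
$B{\left(u - s \right)} \left(-23521\right) = \left(-5 + \left(6 - 18\right)\right) \left(-23521\right) = \left(-5 - 12\right) \left(-23521\right) = \left(-17\right) \left(-23521\right) = 399857$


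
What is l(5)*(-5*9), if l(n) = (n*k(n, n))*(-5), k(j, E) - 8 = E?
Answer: 14625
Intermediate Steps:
k(j, E) = 8 + E
l(n) = -5*n*(8 + n) (l(n) = (n*(8 + n))*(-5) = -5*n*(8 + n))
l(5)*(-5*9) = (-5*5*(8 + 5))*(-5*9) = -5*5*13*(-45) = -325*(-45) = 14625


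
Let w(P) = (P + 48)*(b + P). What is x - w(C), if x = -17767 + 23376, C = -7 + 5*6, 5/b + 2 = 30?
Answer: 110973/28 ≈ 3963.3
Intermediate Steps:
b = 5/28 (b = 5/(-2 + 30) = 5/28 ≈ 0.17857)
C = 23 (C = -7 + 30 = 23)
w(P) = (48 + P)*(5/28 + P) (w(P) = (P + 48)*(5/28 + P) = (48 + P)*(5/28 + P))
x = 5609
x - w(C) = 5609 - (60/7 + 23**2 + (1349/28)*23) = 5609 - (60/7 + 529 + 31027/28) = 5609 - 1*46079/28 = 5609 - 46079/28 = 110973/28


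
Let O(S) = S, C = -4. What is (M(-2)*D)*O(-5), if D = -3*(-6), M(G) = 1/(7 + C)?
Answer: -30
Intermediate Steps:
M(G) = 1/3 (M(G) = 1/(7 - 4) = 1/3)
D = 18
(M(-2)*D)*O(-5) = ((1/3)*18)*(-5) = 6*(-5) = -30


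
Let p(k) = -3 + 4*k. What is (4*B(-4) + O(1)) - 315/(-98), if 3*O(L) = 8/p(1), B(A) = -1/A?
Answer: 289/42 ≈ 6.8810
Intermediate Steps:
O(L) = 8/3 (O(L) = (8/(-3 + 4*1))/3 = (8/(-3 + 4))/3 = (8/1)/3 = (8*1)/3 = (1/3)*8 = 8/3)
(4*B(-4) + O(1)) - 315/(-98) = (4*(-1/(-4)) + 8/3) - 315/(-98) = (4*(-1*(-1/4)) + 8/3) - 315*(-1/98) = (4*(1/4) + 8/3) + 45/14 = (1 + 8/3) + 45/14 = 11/3 + 45/14 = 289/42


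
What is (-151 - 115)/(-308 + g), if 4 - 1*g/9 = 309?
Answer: 266/3053 ≈ 0.087127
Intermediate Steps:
g = -2745 (g = 36 - 9*309 = 36 - 2781 = -2745)
(-151 - 115)/(-308 + g) = (-151 - 115)/(-308 - 2745) = -266/(-3053) = -266*(-1/3053) = 266/3053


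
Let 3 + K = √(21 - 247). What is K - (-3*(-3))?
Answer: -12 + I*√226 ≈ -12.0 + 15.033*I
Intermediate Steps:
K = -3 + I*√226 (K = -3 + √(21 - 247) = -3 + √(-226) = -3 + I*√226 ≈ -3.0 + 15.033*I)
K - (-3*(-3)) = (-3 + I*√226) - (-3*(-3)) = (-3 + I*√226) - 9 = -12 + I*√226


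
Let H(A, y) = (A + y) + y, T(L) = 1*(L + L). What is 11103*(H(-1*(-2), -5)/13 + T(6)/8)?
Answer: 255369/26 ≈ 9821.9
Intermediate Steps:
T(L) = 2*L (T(L) = 1*(2*L) = 2*L)
H(A, y) = A + 2*y
11103*(H(-1*(-2), -5)/13 + T(6)/8) = 11103*((-1*(-2) + 2*(-5))/13 + (2*6)/8) = 11103*((2 - 10)*(1/13) + 12*(⅛)) = 11103*(-8*1/13 + 3/2) = 11103*(-8/13 + 3/2) = 11103*(23/26) = 255369/26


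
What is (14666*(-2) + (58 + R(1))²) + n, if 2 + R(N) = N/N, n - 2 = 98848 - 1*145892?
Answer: -73125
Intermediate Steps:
n = -47042 (n = 2 + (98848 - 1*145892) = 2 + (98848 - 145892) = 2 - 47044 = -47042)
R(N) = -1 (R(N) = -2 + N/N = -2 + 1 = -1)
(14666*(-2) + (58 + R(1))²) + n = (14666*(-2) + (58 - 1)²) - 47042 = (-29332 + 57²) - 47042 = (-29332 + 3249) - 47042 = -26083 - 47042 = -73125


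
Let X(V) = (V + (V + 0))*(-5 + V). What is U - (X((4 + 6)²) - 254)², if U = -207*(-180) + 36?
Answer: -351375220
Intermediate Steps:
X(V) = 2*V*(-5 + V) (X(V) = (V + V)*(-5 + V) = (2*V)*(-5 + V) = 2*V*(-5 + V))
U = 37296 (U = 37260 + 36 = 37296)
U - (X((4 + 6)²) - 254)² = 37296 - (2*(4 + 6)²*(-5 + (4 + 6)²) - 254)² = 37296 - (2*10²*(-5 + 10²) - 254)² = 37296 - (2*100*(-5 + 100) - 254)² = 37296 - (2*100*95 - 254)² = 37296 - (19000 - 254)² = 37296 - 1*18746² = 37296 - 1*351412516 = 37296 - 351412516 = -351375220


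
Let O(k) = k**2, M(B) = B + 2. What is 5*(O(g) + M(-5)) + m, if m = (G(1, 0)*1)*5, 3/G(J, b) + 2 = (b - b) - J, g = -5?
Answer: 105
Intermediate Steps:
M(B) = 2 + B
G(J, b) = 3/(-2 - J) (G(J, b) = 3/(-2 + ((b - b) - J)) = 3/(-2 + (0 - J)) = 3/(-2 - J))
m = -5 (m = (-3/(2 + 1)*1)*5 = (-3/3*1)*5 = (-3*1/3*1)*5 = -1*1*5 = -1*5 = -5)
5*(O(g) + M(-5)) + m = 5*((-5)**2 + (2 - 5)) - 5 = 5*(25 - 3) - 5 = 5*22 - 5 = 110 - 5 = 105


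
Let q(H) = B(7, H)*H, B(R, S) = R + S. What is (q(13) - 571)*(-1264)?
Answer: 393104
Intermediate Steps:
q(H) = H*(7 + H) (q(H) = (7 + H)*H = H*(7 + H))
(q(13) - 571)*(-1264) = (13*(7 + 13) - 571)*(-1264) = (13*20 - 571)*(-1264) = (260 - 571)*(-1264) = -311*(-1264) = 393104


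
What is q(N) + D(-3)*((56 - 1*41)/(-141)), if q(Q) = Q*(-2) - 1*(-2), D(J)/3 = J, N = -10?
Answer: 1079/47 ≈ 22.957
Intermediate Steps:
D(J) = 3*J
q(Q) = 2 - 2*Q (q(Q) = -2*Q + 2 = 2 - 2*Q)
q(N) + D(-3)*((56 - 1*41)/(-141)) = (2 - 2*(-10)) + (3*(-3))*((56 - 1*41)/(-141)) = (2 + 20) - 9*(56 - 41)*(-1)/141 = 22 - 135*(-1)/141 = 22 - 9*(-5/47) = 22 + 45/47 = 1079/47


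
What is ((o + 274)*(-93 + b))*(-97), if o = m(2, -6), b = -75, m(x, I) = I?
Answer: 4367328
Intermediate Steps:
o = -6
((o + 274)*(-93 + b))*(-97) = ((-6 + 274)*(-93 - 75))*(-97) = (268*(-168))*(-97) = -45024*(-97) = 4367328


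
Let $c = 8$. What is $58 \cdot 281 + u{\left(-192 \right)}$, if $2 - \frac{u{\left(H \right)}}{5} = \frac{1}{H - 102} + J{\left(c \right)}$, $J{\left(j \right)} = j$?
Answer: $\frac{4782797}{294} \approx 16268.0$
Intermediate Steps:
$u{\left(H \right)} = -30 - \frac{5}{-102 + H}$ ($u{\left(H \right)} = 10 - 5 \left(\frac{1}{H - 102} + 8\right) = 10 - 5 \left(\frac{1}{-102 + H} + 8\right) = 10 - 5 \left(8 + \frac{1}{-102 + H}\right) = 10 - \left(40 + \frac{5}{-102 + H}\right) = -30 - \frac{5}{-102 + H}$)
$58 \cdot 281 + u{\left(-192 \right)} = 58 \cdot 281 + \frac{5 \left(611 - -1152\right)}{-102 - 192} = 16298 + \frac{5 \left(611 + 1152\right)}{-294} = 16298 + 5 \left(- \frac{1}{294}\right) 1763 = 16298 - \frac{8815}{294} = \frac{4782797}{294}$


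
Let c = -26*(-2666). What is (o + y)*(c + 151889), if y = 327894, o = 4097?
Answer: 73438069155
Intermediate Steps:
c = 69316
(o + y)*(c + 151889) = (4097 + 327894)*(69316 + 151889) = 331991*221205 = 73438069155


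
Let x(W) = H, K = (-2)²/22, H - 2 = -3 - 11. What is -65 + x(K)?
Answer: -77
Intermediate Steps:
H = -12 (H = 2 + (-3 - 11) = 2 - 14 = -12)
K = 2/11 (K = 4*(1/22) = 2/11 ≈ 0.18182)
x(W) = -12
-65 + x(K) = -65 - 12 = -77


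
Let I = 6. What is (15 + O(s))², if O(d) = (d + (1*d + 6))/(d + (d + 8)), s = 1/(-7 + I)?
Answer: 2209/9 ≈ 245.44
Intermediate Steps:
s = -1 (s = 1/(-7 + 6) = 1/(-1) = -1)
O(d) = (6 + 2*d)/(8 + 2*d) (O(d) = (d + (d + 6))/(d + (8 + d)) = (d + (6 + d))/(8 + 2*d) = (6 + 2*d)/(8 + 2*d))
(15 + O(s))² = (15 + (3 - 1)/(4 - 1))² = (15 + 2/3)² = (15 + (⅓)*2)² = (15 + ⅔)² = (47/3)² = 2209/9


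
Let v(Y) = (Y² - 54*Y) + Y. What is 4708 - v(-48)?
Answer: -140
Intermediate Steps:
v(Y) = Y² - 53*Y
4708 - v(-48) = 4708 - (-48)*(-53 - 48) = 4708 - (-48)*(-101) = 4708 - 1*4848 = 4708 - 4848 = -140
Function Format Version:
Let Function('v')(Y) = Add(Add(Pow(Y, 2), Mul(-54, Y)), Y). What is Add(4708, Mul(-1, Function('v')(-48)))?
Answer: -140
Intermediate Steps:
Function('v')(Y) = Add(Pow(Y, 2), Mul(-53, Y))
Add(4708, Mul(-1, Function('v')(-48))) = Add(4708, Mul(-1, Mul(-48, Add(-53, -48)))) = Add(4708, Mul(-1, Mul(-48, -101))) = Add(4708, Mul(-1, 4848)) = Add(4708, -4848) = -140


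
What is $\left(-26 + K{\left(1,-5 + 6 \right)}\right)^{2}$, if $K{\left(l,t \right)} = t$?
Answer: $625$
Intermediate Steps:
$\left(-26 + K{\left(1,-5 + 6 \right)}\right)^{2} = \left(-26 + \left(-5 + 6\right)\right)^{2} = \left(-26 + 1\right)^{2} = \left(-25\right)^{2} = 625$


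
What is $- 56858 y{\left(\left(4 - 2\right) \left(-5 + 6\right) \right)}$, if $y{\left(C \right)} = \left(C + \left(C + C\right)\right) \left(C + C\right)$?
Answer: $-1364592$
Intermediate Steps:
$y{\left(C \right)} = 6 C^{2}$ ($y{\left(C \right)} = \left(C + 2 C\right) 2 C = 3 C 2 C = 6 C^{2}$)
$- 56858 y{\left(\left(4 - 2\right) \left(-5 + 6\right) \right)} = - 56858 \cdot 6 \left(\left(4 - 2\right) \left(-5 + 6\right)\right)^{2} = - 56858 \cdot 6 \left(2 \cdot 1\right)^{2} = - 56858 \cdot 6 \cdot 2^{2} = - 56858 \cdot 6 \cdot 4 = \left(-56858\right) 24 = -1364592$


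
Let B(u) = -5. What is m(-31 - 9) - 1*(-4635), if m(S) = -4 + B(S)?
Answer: 4626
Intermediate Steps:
m(S) = -9 (m(S) = -4 - 5 = -9)
m(-31 - 9) - 1*(-4635) = -9 - 1*(-4635) = -9 + 4635 = 4626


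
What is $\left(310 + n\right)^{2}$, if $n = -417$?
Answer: $11449$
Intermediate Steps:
$\left(310 + n\right)^{2} = \left(310 - 417\right)^{2} = \left(-107\right)^{2} = 11449$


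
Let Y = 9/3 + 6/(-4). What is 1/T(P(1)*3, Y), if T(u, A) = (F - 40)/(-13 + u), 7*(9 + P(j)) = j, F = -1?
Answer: 277/287 ≈ 0.96516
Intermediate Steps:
P(j) = -9 + j/7
Y = 3/2 (Y = 9*(⅓) + 6*(-¼) = 3 - 3/2 = 3/2 ≈ 1.5000)
T(u, A) = -41/(-13 + u) (T(u, A) = (-1 - 40)/(-13 + u) = -41/(-13 + u))
1/T(P(1)*3, Y) = 1/(-41/(-13 + (-9 + (⅐)*1)*3)) = 1/(-41/(-13 + (-9 + ⅐)*3)) = 1/(-41/(-13 - 62/7*3)) = 1/(-41/(-13 - 186/7)) = 1/(-41/(-277/7)) = 1/(-41*(-7/277)) = 1/(287/277) = 277/287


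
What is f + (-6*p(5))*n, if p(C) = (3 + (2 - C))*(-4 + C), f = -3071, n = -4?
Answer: -3071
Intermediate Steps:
p(C) = (-4 + C)*(5 - C) (p(C) = (5 - C)*(-4 + C) = (-4 + C)*(5 - C))
f + (-6*p(5))*n = -3071 - 6*(-20 - 1*5**2 + 9*5)*(-4) = -3071 - 6*(-20 - 1*25 + 45)*(-4) = -3071 - 6*(-20 - 25 + 45)*(-4) = -3071 - 6*0*(-4) = -3071 + 0*(-4) = -3071 + 0 = -3071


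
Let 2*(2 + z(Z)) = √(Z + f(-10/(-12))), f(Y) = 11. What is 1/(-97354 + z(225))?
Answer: -97356/9478190677 - √59/9478190677 ≈ -1.0272e-5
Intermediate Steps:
z(Z) = -2 + √(11 + Z)/2 (z(Z) = -2 + √(Z + 11)/2 = -2 + √(11 + Z)/2)
1/(-97354 + z(225)) = 1/(-97354 + (-2 + √(11 + 225)/2)) = 1/(-97354 + (-2 + √236/2)) = 1/(-97354 + (-2 + (2*√59)/2)) = 1/(-97354 + (-2 + √59)) = 1/(-97356 + √59)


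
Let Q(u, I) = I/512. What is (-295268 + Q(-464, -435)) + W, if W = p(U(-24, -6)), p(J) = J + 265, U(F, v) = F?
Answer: -151054259/512 ≈ -2.9503e+5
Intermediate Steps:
p(J) = 265 + J
W = 241 (W = 265 - 24 = 241)
Q(u, I) = I/512 (Q(u, I) = I*(1/512) = I/512)
(-295268 + Q(-464, -435)) + W = (-295268 + (1/512)*(-435)) + 241 = (-295268 - 435/512) + 241 = -151177651/512 + 241 = -151054259/512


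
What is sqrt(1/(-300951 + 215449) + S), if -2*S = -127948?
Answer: sqrt(467687812778394)/85502 ≈ 252.93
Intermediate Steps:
S = 63974 (S = -1/2*(-127948) = 63974)
sqrt(1/(-300951 + 215449) + S) = sqrt(1/(-300951 + 215449) + 63974) = sqrt(1/(-85502) + 63974) = sqrt(-1/85502 + 63974) = sqrt(5469904947/85502) = sqrt(467687812778394)/85502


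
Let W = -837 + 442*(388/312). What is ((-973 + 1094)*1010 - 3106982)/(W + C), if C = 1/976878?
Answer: 2915758101816/280689611 ≈ 10388.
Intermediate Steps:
W = -862/3 (W = -837 + 442*(388*(1/312)) = -837 + 442*(97/78) = -837 + 1649/3 = -862/3 ≈ -287.33)
C = 1/976878 ≈ 1.0237e-6
((-973 + 1094)*1010 - 3106982)/(W + C) = ((-973 + 1094)*1010 - 3106982)/(-862/3 + 1/976878) = (121*1010 - 3106982)/(-280689611/976878) = (122210 - 3106982)*(-976878/280689611) = -2984772*(-976878/280689611) = 2915758101816/280689611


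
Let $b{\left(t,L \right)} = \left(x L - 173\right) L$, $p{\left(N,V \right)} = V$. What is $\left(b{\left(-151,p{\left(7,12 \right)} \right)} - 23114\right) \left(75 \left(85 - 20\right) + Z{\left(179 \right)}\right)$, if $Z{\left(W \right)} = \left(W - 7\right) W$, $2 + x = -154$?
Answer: $-1699484602$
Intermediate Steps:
$x = -156$ ($x = -2 - 154 = -156$)
$b{\left(t,L \right)} = L \left(-173 - 156 L\right)$ ($b{\left(t,L \right)} = \left(- 156 L - 173\right) L = \left(-173 - 156 L\right) L = L \left(-173 - 156 L\right)$)
$Z{\left(W \right)} = W \left(-7 + W\right)$ ($Z{\left(W \right)} = \left(-7 + W\right) W = W \left(-7 + W\right)$)
$\left(b{\left(-151,p{\left(7,12 \right)} \right)} - 23114\right) \left(75 \left(85 - 20\right) + Z{\left(179 \right)}\right) = \left(12 \left(-173 - 1872\right) - 23114\right) \left(75 \left(85 - 20\right) + 179 \left(-7 + 179\right)\right) = \left(12 \left(-173 - 1872\right) - 23114\right) \left(75 \cdot 65 + 179 \cdot 172\right) = \left(12 \left(-2045\right) - 23114\right) \left(4875 + 30788\right) = \left(-24540 - 23114\right) 35663 = \left(-47654\right) 35663 = -1699484602$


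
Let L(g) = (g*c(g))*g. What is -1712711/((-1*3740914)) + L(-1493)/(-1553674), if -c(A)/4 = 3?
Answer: 51362580939823/2906080409018 ≈ 17.674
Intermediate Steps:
c(A) = -12 (c(A) = -4*3 = -12)
L(g) = -12*g**2 (L(g) = (g*(-12))*g = (-12*g)*g = -12*g**2)
-1712711/((-1*3740914)) + L(-1493)/(-1553674) = -1712711/((-1*3740914)) - 12*(-1493)**2/(-1553674) = -1712711/(-3740914) - 12*2229049*(-1/1553674) = -1712711*(-1/3740914) - 26748588*(-1/1553674) = 1712711/3740914 + 13374294/776837 = 51362580939823/2906080409018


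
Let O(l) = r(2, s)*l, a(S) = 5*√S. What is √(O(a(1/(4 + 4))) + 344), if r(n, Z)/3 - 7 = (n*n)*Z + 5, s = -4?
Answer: √(344 - 15*√2) ≈ 17.966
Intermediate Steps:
r(n, Z) = 36 + 3*Z*n² (r(n, Z) = 21 + 3*((n*n)*Z + 5) = 21 + 3*(n²*Z + 5) = 21 + 3*(Z*n² + 5) = 21 + 3*(5 + Z*n²) = 21 + (15 + 3*Z*n²) = 36 + 3*Z*n²)
O(l) = -12*l (O(l) = (36 + 3*(-4)*2²)*l = (36 + 3*(-4)*4)*l = (36 - 48)*l = -12*l)
√(O(a(1/(4 + 4))) + 344) = √(-60*√(1/(4 + 4)) + 344) = √(-60*√(1/8) + 344) = √(-60*√(⅛) + 344) = √(-60*√2/4 + 344) = √(-15*√2 + 344) = √(344 - 15*√2)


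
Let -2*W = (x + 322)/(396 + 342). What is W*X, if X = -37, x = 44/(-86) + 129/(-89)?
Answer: 15105731/1882884 ≈ 8.0227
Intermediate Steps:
x = -7505/3827 (x = 44*(-1/86) + 129*(-1/89) = -22/43 - 129/89 = -7505/3827 ≈ -1.9611)
W = -408263/1882884 (W = -(-7505/3827 + 322)/(2*(396 + 342)) = -1224789/(7654*738) = -½*408263/941442 = -408263/1882884 ≈ -0.21683)
W*X = -408263/1882884*(-37) = 15105731/1882884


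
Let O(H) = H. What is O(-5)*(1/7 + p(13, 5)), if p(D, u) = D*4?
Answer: -1825/7 ≈ -260.71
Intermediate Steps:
p(D, u) = 4*D
O(-5)*(1/7 + p(13, 5)) = -5*(1/7 + 4*13) = -5*(⅐ + 52) = -5*365/7 = -1825/7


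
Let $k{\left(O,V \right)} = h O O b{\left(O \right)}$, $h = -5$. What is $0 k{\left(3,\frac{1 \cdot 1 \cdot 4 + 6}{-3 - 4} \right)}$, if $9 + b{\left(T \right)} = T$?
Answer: $0$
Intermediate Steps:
$b{\left(T \right)} = -9 + T$
$k{\left(O,V \right)} = - 5 O^{2} \left(-9 + O\right)$ ($k{\left(O,V \right)} = - 5 O O \left(-9 + O\right) = - 5 O^{2} \left(-9 + O\right)$)
$0 k{\left(3,\frac{1 \cdot 1 \cdot 4 + 6}{-3 - 4} \right)} = 0 \cdot 5 \cdot 3^{2} \left(9 - 3\right) = 0 \cdot 5 \cdot 9 \left(9 - 3\right) = 0 \cdot 5 \cdot 9 \cdot 6 = 0 \cdot 270 = 0$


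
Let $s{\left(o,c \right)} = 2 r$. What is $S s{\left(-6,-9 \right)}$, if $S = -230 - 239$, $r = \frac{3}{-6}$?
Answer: $469$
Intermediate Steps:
$r = - \frac{1}{2}$ ($r = 3 \left(- \frac{1}{6}\right) = - \frac{1}{2} \approx -0.5$)
$s{\left(o,c \right)} = -1$ ($s{\left(o,c \right)} = 2 \left(- \frac{1}{2}\right) = -1$)
$S = -469$ ($S = -230 - 239 = -469$)
$S s{\left(-6,-9 \right)} = \left(-469\right) \left(-1\right) = 469$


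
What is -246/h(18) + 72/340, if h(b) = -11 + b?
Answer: -20784/595 ≈ -34.931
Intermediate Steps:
-246/h(18) + 72/340 = -246/(-11 + 18) + 72/340 = -246/7 + 72*(1/340) = -246*⅐ + 18/85 = -246/7 + 18/85 = -20784/595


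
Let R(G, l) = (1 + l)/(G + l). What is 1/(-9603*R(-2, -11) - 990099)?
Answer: -13/12967317 ≈ -1.0025e-6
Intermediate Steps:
R(G, l) = (1 + l)/(G + l)
1/(-9603*R(-2, -11) - 990099) = 1/(-9603*(1 - 11)/(-2 - 11) - 990099) = 1/(-9603*(-10)/(-13) - 990099) = 1/(-(-9603)*(-10)/13 - 990099) = 1/(-9603*10/13 - 990099) = 1/(-96030/13 - 990099) = 1/(-12967317/13) = -13/12967317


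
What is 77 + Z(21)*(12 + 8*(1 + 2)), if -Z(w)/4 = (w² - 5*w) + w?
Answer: -51331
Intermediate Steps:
Z(w) = -4*w² + 16*w (Z(w) = -4*((w² - 5*w) + w) = -4*(w² - 4*w) = -4*w² + 16*w)
77 + Z(21)*(12 + 8*(1 + 2)) = 77 + (4*21*(4 - 1*21))*(12 + 8*(1 + 2)) = 77 + (4*21*(4 - 21))*(12 + 8*3) = 77 + (4*21*(-17))*(12 + 24) = 77 - 1428*36 = 77 - 51408 = -51331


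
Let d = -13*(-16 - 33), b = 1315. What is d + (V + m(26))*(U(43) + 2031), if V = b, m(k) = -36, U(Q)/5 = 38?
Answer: 2841296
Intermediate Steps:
U(Q) = 190 (U(Q) = 5*38 = 190)
V = 1315
d = 637 (d = -13*(-49) = 637)
d + (V + m(26))*(U(43) + 2031) = 637 + (1315 - 36)*(190 + 2031) = 637 + 1279*2221 = 637 + 2840659 = 2841296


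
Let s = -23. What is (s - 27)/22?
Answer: -25/11 ≈ -2.2727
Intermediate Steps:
(s - 27)/22 = (-23 - 27)/22 = (1/22)*(-50) = -25/11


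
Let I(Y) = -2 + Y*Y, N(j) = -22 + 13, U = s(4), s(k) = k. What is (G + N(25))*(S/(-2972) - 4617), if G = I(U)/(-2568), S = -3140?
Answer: 19828498349/477006 ≈ 41569.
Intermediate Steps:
U = 4
N(j) = -9
I(Y) = -2 + Y**2
G = -7/1284 (G = (-2 + 4**2)/(-2568) = (-2 + 16)*(-1/2568) = 14*(-1/2568) = -7/1284 ≈ -0.0054517)
(G + N(25))*(S/(-2972) - 4617) = (-7/1284 - 9)*(-3140/(-2972) - 4617) = -11563*(-3140*(-1/2972) - 4617)/1284 = -11563*(785/743 - 4617)/1284 = -11563/1284*(-3429646/743) = 19828498349/477006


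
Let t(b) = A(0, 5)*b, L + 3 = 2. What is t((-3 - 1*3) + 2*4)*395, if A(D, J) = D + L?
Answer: -790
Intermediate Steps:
L = -1 (L = -3 + 2 = -1)
A(D, J) = -1 + D (A(D, J) = D - 1 = -1 + D)
t(b) = -b (t(b) = (-1 + 0)*b = -b)
t((-3 - 1*3) + 2*4)*395 = -((-3 - 1*3) + 2*4)*395 = -((-3 - 3) + 8)*395 = -(-6 + 8)*395 = -1*2*395 = -2*395 = -790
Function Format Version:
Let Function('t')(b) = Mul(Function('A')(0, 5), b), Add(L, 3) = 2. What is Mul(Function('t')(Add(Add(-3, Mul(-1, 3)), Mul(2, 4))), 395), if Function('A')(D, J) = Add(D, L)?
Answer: -790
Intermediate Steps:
L = -1 (L = Add(-3, 2) = -1)
Function('A')(D, J) = Add(-1, D) (Function('A')(D, J) = Add(D, -1) = Add(-1, D))
Function('t')(b) = Mul(-1, b) (Function('t')(b) = Mul(Add(-1, 0), b) = Mul(-1, b))
Mul(Function('t')(Add(Add(-3, Mul(-1, 3)), Mul(2, 4))), 395) = Mul(Mul(-1, Add(Add(-3, Mul(-1, 3)), Mul(2, 4))), 395) = Mul(Mul(-1, Add(Add(-3, -3), 8)), 395) = Mul(Mul(-1, Add(-6, 8)), 395) = Mul(Mul(-1, 2), 395) = Mul(-2, 395) = -790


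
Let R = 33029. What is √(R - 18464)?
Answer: √14565 ≈ 120.69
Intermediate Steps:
√(R - 18464) = √(33029 - 18464) = √14565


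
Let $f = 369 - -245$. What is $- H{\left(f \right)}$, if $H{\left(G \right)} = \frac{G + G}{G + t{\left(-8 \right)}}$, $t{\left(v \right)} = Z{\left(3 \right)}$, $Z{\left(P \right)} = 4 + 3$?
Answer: $- \frac{1228}{621} \approx -1.9775$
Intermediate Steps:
$Z{\left(P \right)} = 7$
$f = 614$ ($f = 369 + 245 = 614$)
$t{\left(v \right)} = 7$
$H{\left(G \right)} = \frac{2 G}{7 + G}$ ($H{\left(G \right)} = \frac{G + G}{G + 7} = \frac{2 G}{7 + G}$)
$- H{\left(f \right)} = - \frac{2 \cdot 614}{7 + 614} = - \frac{2 \cdot 614}{621} = \left(-1\right) \frac{1228}{621} = - \frac{1228}{621}$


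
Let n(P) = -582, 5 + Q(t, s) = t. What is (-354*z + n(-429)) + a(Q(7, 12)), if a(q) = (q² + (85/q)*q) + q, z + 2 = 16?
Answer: -5447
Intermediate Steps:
z = 14 (z = -2 + 16 = 14)
Q(t, s) = -5 + t
a(q) = 85 + q + q² (a(q) = (q² + 85) + q = (85 + q²) + q = 85 + q + q²)
(-354*z + n(-429)) + a(Q(7, 12)) = (-354*14 - 582) + (85 + (-5 + 7) + (-5 + 7)²) = (-4956 - 582) + (85 + 2 + 2²) = -5538 + (85 + 2 + 4) = -5538 + 91 = -5447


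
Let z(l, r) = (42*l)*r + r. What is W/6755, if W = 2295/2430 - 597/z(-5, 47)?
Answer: 25391/170625510 ≈ 0.00014881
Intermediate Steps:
z(l, r) = r + 42*l*r (z(l, r) = 42*l*r + r = r + 42*l*r)
W = 177737/176814 (W = 2295/2430 - 597*1/(47*(1 + 42*(-5))) = 2295*(1/2430) - 597*1/(47*(1 - 210)) = 17/18 - 597/(47*(-209)) = 17/18 - 597/(-9823) = 17/18 - 597*(-1/9823) = 17/18 + 597/9823 = 177737/176814 ≈ 1.0052)
W/6755 = (177737/176814)/6755 = (177737/176814)*(1/6755) = 25391/170625510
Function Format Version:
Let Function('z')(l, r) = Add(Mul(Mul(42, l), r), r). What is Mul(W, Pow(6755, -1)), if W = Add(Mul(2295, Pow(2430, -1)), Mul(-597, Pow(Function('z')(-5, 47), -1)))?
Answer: Rational(25391, 170625510) ≈ 0.00014881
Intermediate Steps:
Function('z')(l, r) = Add(r, Mul(42, l, r)) (Function('z')(l, r) = Add(Mul(42, l, r), r) = Add(r, Mul(42, l, r)))
W = Rational(177737, 176814) (W = Add(Mul(2295, Pow(2430, -1)), Mul(-597, Pow(Mul(47, Add(1, Mul(42, -5))), -1))) = Add(Mul(2295, Rational(1, 2430)), Mul(-597, Pow(Mul(47, Add(1, -210)), -1))) = Add(Rational(17, 18), Mul(-597, Pow(Mul(47, -209), -1))) = Add(Rational(17, 18), Mul(-597, Pow(-9823, -1))) = Add(Rational(17, 18), Mul(-597, Rational(-1, 9823))) = Add(Rational(17, 18), Rational(597, 9823)) = Rational(177737, 176814) ≈ 1.0052)
Mul(W, Pow(6755, -1)) = Mul(Rational(177737, 176814), Pow(6755, -1)) = Mul(Rational(177737, 176814), Rational(1, 6755)) = Rational(25391, 170625510)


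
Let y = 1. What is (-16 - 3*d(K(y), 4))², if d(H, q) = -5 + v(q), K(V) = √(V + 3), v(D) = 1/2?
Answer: 25/4 ≈ 6.2500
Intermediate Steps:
v(D) = ½
K(V) = √(3 + V)
d(H, q) = -9/2 (d(H, q) = -5 + ½ = -9/2)
(-16 - 3*d(K(y), 4))² = (-16 - 3*(-9/2))² = (-16 + 27/2)² = (-5/2)² = 25/4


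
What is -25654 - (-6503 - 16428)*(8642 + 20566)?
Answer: 669742994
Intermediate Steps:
-25654 - (-6503 - 16428)*(8642 + 20566) = -25654 - (-22931)*29208 = -25654 - 1*(-669768648) = -25654 + 669768648 = 669742994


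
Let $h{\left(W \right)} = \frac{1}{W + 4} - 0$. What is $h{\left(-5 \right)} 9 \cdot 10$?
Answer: $-90$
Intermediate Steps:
$h{\left(W \right)} = \frac{1}{4 + W}$ ($h{\left(W \right)} = \frac{1}{4 + W} + 0 = \frac{1}{4 + W}$)
$h{\left(-5 \right)} 9 \cdot 10 = \frac{1}{4 - 5} \cdot 9 \cdot 10 = \frac{1}{-1} \cdot 9 \cdot 10 = \left(-1\right) 9 \cdot 10 = \left(-9\right) 10 = -90$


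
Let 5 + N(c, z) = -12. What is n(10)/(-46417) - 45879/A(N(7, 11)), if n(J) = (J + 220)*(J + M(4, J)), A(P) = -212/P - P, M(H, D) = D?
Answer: -12068306277/7751639 ≈ -1556.9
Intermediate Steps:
N(c, z) = -17 (N(c, z) = -5 - 12 = -17)
A(P) = -P - 212/P
n(J) = 2*J*(220 + J) (n(J) = (J + 220)*(J + J) = (220 + J)*(2*J) = 2*J*(220 + J))
n(10)/(-46417) - 45879/A(N(7, 11)) = (2*10*(220 + 10))/(-46417) - 45879/(-1*(-17) - 212/(-17)) = (2*10*230)*(-1/46417) - 45879/(17 - 212*(-1/17)) = 4600*(-1/46417) - 45879/(17 + 212/17) = -4600/46417 - 45879/501/17 = -4600/46417 - 45879*17/501 = -4600/46417 - 259981/167 = -12068306277/7751639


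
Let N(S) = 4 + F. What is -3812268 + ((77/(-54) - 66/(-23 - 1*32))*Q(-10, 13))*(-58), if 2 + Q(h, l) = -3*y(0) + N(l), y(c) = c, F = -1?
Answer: -514654411/135 ≈ -3.8123e+6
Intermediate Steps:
N(S) = 3 (N(S) = 4 - 1 = 3)
Q(h, l) = 1 (Q(h, l) = -2 + (-3*0 + 3) = -2 + (0 + 3) = -2 + 3 = 1)
-3812268 + ((77/(-54) - 66/(-23 - 1*32))*Q(-10, 13))*(-58) = -3812268 + ((77/(-54) - 66/(-23 - 1*32))*1)*(-58) = -3812268 + ((77*(-1/54) - 66/(-23 - 32))*1)*(-58) = -3812268 + ((-77/54 - 66/(-55))*1)*(-58) = -3812268 + ((-77/54 - 66*(-1/55))*1)*(-58) = -3812268 + ((-77/54 + 6/5)*1)*(-58) = -3812268 - 61/270*1*(-58) = -3812268 - 61/270*(-58) = -3812268 + 1769/135 = -514654411/135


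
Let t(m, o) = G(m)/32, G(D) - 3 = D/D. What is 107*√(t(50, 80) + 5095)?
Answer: 321*√9058/4 ≈ 7637.7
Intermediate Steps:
G(D) = 4 (G(D) = 3 + D/D = 3 + 1 = 4)
t(m, o) = ⅛ (t(m, o) = 4/32 = 4*(1/32) = ⅛)
107*√(t(50, 80) + 5095) = 107*√(⅛ + 5095) = 107*√(40761/8) = 107*(3*√9058/4) = 321*√9058/4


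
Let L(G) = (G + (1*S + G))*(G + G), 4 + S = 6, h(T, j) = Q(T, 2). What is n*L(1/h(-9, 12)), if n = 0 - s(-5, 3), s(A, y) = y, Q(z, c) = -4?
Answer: 9/4 ≈ 2.2500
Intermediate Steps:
h(T, j) = -4
S = 2 (S = -4 + 6 = 2)
L(G) = 2*G*(2 + 2*G) (L(G) = (G + (1*2 + G))*(G + G) = (G + (2 + G))*(2*G) = (2 + 2*G)*(2*G) = 2*G*(2 + 2*G))
n = -3 (n = 0 - 1*3 = 0 - 3 = -3)
n*L(1/h(-9, 12)) = -12*(1 + 1/(-4))/(-4) = -12*(-1)*(1 - ¼)/4 = -12*(-1)*3/(4*4) = -3*(-¾) = 9/4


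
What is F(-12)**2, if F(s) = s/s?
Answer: 1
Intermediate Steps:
F(s) = 1
F(-12)**2 = 1**2 = 1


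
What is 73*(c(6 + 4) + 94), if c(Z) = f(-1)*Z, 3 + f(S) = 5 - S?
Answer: 9052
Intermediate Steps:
f(S) = 2 - S (f(S) = -3 + (5 - S) = 2 - S)
c(Z) = 3*Z (c(Z) = (2 - 1*(-1))*Z = (2 + 1)*Z = 3*Z)
73*(c(6 + 4) + 94) = 73*(3*(6 + 4) + 94) = 73*(3*10 + 94) = 73*(30 + 94) = 73*124 = 9052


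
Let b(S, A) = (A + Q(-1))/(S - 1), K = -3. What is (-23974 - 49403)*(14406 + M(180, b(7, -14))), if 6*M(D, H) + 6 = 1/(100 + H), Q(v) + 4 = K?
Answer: -204000191664/193 ≈ -1.0570e+9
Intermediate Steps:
Q(v) = -7 (Q(v) = -4 - 3 = -7)
b(S, A) = (-7 + A)/(-1 + S) (b(S, A) = (A - 7)/(S - 1) = (-7 + A)/(-1 + S))
M(D, H) = -1 + 1/(6*(100 + H))
(-23974 - 49403)*(14406 + M(180, b(7, -14))) = (-23974 - 49403)*(14406 + (-599/6 - (-7 - 14)/(-1 + 7))/(100 + (-7 - 14)/(-1 + 7))) = -73377*(14406 + (-599/6 - (-21)/6)/(100 - 21/6)) = -73377*(14406 + (-599/6 - (-21)/6)/(100 + (⅙)*(-21))) = -73377*(14406 + (-599/6 - 1*(-7/2))/(100 - 7/2)) = -73377*(14406 + (-599/6 + 7/2)/(193/2)) = -73377*(14406 + (2/193)*(-289/3)) = -73377*(14406 - 578/579) = -73377*8340496/579 = -204000191664/193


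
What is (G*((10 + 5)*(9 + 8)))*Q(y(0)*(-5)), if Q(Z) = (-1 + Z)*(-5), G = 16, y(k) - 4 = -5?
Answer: -81600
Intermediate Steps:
y(k) = -1 (y(k) = 4 - 5 = -1)
Q(Z) = 5 - 5*Z
(G*((10 + 5)*(9 + 8)))*Q(y(0)*(-5)) = (16*((10 + 5)*(9 + 8)))*(5 - (-5)*(-5)) = (16*(15*17))*(5 - 5*5) = (16*255)*(5 - 25) = 4080*(-20) = -81600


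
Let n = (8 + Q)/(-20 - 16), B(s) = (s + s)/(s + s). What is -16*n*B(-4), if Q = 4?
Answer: 16/3 ≈ 5.3333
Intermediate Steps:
B(s) = 1 (B(s) = (2*s)/((2*s)) = (2*s)*(1/(2*s)) = 1)
n = -⅓ (n = (8 + 4)/(-20 - 16) = 12/(-36) = 12*(-1/36) = -⅓ ≈ -0.33333)
-16*n*B(-4) = -16*(-⅓) = -(-16)/3 = -1*(-16/3) = 16/3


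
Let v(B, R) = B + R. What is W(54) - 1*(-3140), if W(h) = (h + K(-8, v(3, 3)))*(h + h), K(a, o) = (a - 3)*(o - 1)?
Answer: 3032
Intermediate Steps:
K(a, o) = (-1 + o)*(-3 + a) (K(a, o) = (-3 + a)*(-1 + o) = (-1 + o)*(-3 + a))
W(h) = 2*h*(-55 + h) (W(h) = (h + (3 - 1*(-8) - 3*(3 + 3) - 8*(3 + 3)))*(h + h) = (h + (3 + 8 - 3*6 - 8*6))*(2*h) = (h + (3 + 8 - 18 - 48))*(2*h) = (h - 55)*(2*h) = (-55 + h)*(2*h) = 2*h*(-55 + h))
W(54) - 1*(-3140) = 2*54*(-55 + 54) - 1*(-3140) = 2*54*(-1) + 3140 = -108 + 3140 = 3032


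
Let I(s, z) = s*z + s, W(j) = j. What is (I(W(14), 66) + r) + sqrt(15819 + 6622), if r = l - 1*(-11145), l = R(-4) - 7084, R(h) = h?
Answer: 4995 + sqrt(22441) ≈ 5144.8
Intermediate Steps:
l = -7088 (l = -4 - 7084 = -7088)
I(s, z) = s + s*z
r = 4057 (r = -7088 - 1*(-11145) = -7088 + 11145 = 4057)
(I(W(14), 66) + r) + sqrt(15819 + 6622) = (14*(1 + 66) + 4057) + sqrt(15819 + 6622) = (14*67 + 4057) + sqrt(22441) = (938 + 4057) + sqrt(22441) = 4995 + sqrt(22441)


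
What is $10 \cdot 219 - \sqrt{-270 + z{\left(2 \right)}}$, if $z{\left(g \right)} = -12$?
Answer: $2190 - i \sqrt{282} \approx 2190.0 - 16.793 i$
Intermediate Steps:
$10 \cdot 219 - \sqrt{-270 + z{\left(2 \right)}} = 10 \cdot 219 - \sqrt{-270 - 12} = 2190 - \sqrt{-282} = 2190 - i \sqrt{282}$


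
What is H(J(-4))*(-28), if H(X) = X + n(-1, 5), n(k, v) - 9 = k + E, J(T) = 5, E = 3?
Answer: -448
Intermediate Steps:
n(k, v) = 12 + k (n(k, v) = 9 + (k + 3) = 9 + (3 + k) = 12 + k)
H(X) = 11 + X (H(X) = X + (12 - 1) = X + 11 = 11 + X)
H(J(-4))*(-28) = (11 + 5)*(-28) = 16*(-28) = -448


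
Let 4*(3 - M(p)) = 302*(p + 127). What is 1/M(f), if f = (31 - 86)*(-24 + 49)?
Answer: 1/94227 ≈ 1.0613e-5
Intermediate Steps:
f = -1375 (f = -55*25 = -1375)
M(p) = -19171/2 - 151*p/2 (M(p) = 3 - 151*(p + 127)/2 = 3 - 151*(127 + p)/2 = 3 - (38354 + 302*p)/4 = 3 + (-19177/2 - 151*p/2) = -19171/2 - 151*p/2)
1/M(f) = 1/(-19171/2 - 151/2*(-1375)) = 1/(-19171/2 + 207625/2) = 1/94227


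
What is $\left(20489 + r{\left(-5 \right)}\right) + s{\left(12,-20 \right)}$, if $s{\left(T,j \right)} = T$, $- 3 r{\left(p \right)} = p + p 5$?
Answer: $20511$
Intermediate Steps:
$r{\left(p \right)} = - 2 p$ ($r{\left(p \right)} = - \frac{p + p 5}{3} = - \frac{p + 5 p}{3} = - \frac{6 p}{3} = - 2 p$)
$\left(20489 + r{\left(-5 \right)}\right) + s{\left(12,-20 \right)} = \left(20489 - -10\right) + 12 = \left(20489 + 10\right) + 12 = 20499 + 12 = 20511$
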